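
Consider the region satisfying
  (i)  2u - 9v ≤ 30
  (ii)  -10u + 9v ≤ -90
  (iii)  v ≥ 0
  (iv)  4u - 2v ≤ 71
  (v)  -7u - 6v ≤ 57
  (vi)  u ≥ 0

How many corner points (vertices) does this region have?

Pairwise boundary intersections that survive every other constraint:
  (15, 0)
  (579/32, 11/16)
  (9, 0)
  (459/16, 175/8)

4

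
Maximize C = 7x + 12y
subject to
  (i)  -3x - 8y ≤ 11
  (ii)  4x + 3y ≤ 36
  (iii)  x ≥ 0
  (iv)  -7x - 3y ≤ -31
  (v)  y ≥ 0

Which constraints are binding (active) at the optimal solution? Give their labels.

(ii) and (iii)

Vertices and C = 7x + 12y:
  (0, 12) → C = 144
  (9, 0) → C = 63
  (0, 31/3) → C = 124
  (31/7, 0) → C = 31

The maximum is at (0, 12). Substituting into each constraint, equality holds for (ii) and (iii); the remaining constraints have slack.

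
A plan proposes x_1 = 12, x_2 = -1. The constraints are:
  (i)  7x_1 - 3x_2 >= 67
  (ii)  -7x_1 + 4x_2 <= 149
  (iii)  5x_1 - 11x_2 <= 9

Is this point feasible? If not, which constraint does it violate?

not feasible — violates (iii)

Constraint (iii): 5x_1 - 11x_2 = 71, which is not ≤ 9. All other constraints are satisfied.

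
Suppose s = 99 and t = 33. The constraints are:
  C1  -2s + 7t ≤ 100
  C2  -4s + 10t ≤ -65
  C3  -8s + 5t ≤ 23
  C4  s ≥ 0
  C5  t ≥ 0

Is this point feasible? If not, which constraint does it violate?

feasible

C1: 33 ≤ 100 ✓
C2: -66 ≤ -65 ✓
C3: -627 ≤ 23 ✓
C4: 99 ≥ 0 ✓
C5: 33 ≥ 0 ✓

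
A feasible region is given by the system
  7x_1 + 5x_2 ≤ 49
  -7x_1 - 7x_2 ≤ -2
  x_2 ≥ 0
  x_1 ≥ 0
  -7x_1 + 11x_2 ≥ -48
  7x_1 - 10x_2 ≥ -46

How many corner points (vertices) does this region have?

Of the 15 pairwise boundary intersections, those satisfying every inequality are:
  (779/112, 1/16)
  (52/21, 19/3)
  (2/7, 0)
  (0, 2/7)
  (48/7, 0)
  (0, 23/5)

6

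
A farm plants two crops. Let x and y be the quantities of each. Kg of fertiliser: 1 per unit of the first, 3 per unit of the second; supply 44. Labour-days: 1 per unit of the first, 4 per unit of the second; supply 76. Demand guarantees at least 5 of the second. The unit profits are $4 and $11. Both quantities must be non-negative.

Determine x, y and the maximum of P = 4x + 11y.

The binding constraints are x + 3y = 44 and y = 5.
Solving simultaneously gives x = 29, y = 5.

x = 29, y = 5, maximum P = 171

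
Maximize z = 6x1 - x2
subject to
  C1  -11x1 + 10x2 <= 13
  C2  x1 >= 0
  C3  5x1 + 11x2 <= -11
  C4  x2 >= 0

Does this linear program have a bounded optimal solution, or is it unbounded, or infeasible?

The boundaries -11x1 + 10x2 = 13 and x1 = 0 meet at (0, 13/10), but that point violates 5x1 + 11x2 ≤ -11. Every candidate vertex is excluded by some other constraint, so the feasible region is empty.

infeasible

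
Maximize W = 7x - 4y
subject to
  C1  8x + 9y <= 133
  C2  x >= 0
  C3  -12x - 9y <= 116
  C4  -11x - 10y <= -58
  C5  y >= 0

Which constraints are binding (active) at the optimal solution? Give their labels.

C1 and C5

Vertices and W = 7x - 4y:
  (0, 133/9) → W = -532/9
  (133/8, 0) → W = 931/8
  (0, 29/5) → W = -116/5
  (58/11, 0) → W = 406/11

The maximum is at (133/8, 0). Substituting into each constraint, equality holds for C1 and C5; the remaining constraints have slack.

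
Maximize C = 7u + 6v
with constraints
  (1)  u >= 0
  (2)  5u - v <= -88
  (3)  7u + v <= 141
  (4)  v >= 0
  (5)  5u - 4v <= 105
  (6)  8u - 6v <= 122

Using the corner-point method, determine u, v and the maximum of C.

At the optimal vertex, u = 0 and 7u + v = 141.
Solving simultaneously gives u = 0, v = 141.

u = 0, v = 141, maximum C = 846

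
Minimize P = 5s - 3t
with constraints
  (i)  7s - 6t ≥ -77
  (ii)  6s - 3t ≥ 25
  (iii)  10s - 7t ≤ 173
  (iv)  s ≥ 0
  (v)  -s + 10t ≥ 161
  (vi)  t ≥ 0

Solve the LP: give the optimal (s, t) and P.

At the optimal vertex, 7s - 6t = -77 and 6s - 3t = 25.
Solving simultaneously gives s = 127/5, t = 637/15.

s = 127/5, t = 637/15, minimum P = -2/5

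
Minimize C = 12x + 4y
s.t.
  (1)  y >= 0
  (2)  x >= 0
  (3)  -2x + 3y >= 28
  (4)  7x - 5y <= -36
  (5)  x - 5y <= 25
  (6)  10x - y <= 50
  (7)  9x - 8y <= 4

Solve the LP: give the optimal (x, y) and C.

x = 0, y = 28/3, minimum C = 112/3

Corner points and C = 12x + 4y:
  (0, 28/3) → C = 112/3
  (32/11, 124/11) → C = 80
  (286/43, 710/43) → C = 6272/43
The feasible region is unbounded (it extends along (0, 1), (1, 10)), but C strictly increases along every unbounded feasible direction, so there is no improving ray and the minimum is attained at a vertex.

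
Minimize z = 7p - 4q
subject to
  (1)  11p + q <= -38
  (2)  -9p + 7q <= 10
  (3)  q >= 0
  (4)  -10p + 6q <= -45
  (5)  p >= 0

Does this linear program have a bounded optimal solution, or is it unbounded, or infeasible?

The boundaries 11p + q = -38 and p = 0 meet at (0, -38), but that point violates q ≥ 0. Every candidate vertex is excluded by some other constraint, so the feasible region is empty.

infeasible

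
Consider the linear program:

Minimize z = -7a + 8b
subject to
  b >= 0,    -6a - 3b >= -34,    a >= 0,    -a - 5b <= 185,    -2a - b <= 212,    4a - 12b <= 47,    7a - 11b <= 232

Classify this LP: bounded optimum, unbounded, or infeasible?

bounded optimum

Corner points and z = -7a + 8b:
  (17/3, 0) → z = -119/3
  (0, 0) → z = 0
  (0, 34/3) → z = 272/3
The feasible region has finitely many vertices and no improving ray; the minimum is -119/3 at (17/3, 0).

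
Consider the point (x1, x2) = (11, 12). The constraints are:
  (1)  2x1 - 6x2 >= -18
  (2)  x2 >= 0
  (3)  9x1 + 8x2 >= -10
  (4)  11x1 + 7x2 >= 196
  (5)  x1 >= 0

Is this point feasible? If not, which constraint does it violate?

Constraint (1): 2x1 - 6x2 = -50, which is not ≥ -18. All other constraints are satisfied.

not feasible — violates (1)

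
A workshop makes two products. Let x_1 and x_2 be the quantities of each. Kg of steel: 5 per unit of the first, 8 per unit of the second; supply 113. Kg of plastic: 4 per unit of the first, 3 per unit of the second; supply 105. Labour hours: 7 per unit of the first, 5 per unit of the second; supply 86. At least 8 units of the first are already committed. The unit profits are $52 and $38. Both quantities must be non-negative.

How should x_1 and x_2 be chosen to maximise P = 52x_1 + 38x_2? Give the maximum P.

x_1 = 8, x_2 = 6, maximum P = 644

Corner points and P = 52x_1 + 38x_2:
  (86/7, 0) → P = 4472/7
  (8, 0) → P = 416
  (8, 6) → P = 644

The binding constraints are 7x_1 + 5x_2 = 86 and x_1 = 8.
Solving simultaneously gives x_1 = 8, x_2 = 6.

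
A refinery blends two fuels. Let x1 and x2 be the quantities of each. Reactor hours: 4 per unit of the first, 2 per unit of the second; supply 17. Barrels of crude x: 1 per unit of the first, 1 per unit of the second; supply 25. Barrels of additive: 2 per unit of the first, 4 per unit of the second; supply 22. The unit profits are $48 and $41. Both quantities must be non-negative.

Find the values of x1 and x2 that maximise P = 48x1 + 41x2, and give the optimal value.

x1 = 2, x2 = 9/2, maximum P = 561/2

Feasible corners and P = 48x1 + 41x2:
  (0, 0) → P = 0
  (0, 11/2) → P = 451/2
  (17/4, 0) → P = 204
  (2, 9/2) → P = 561/2

At the optimal vertex, 4x1 + 2x2 = 17 and 2x1 + 4x2 = 22.
Solving simultaneously gives x1 = 2, x2 = 9/2.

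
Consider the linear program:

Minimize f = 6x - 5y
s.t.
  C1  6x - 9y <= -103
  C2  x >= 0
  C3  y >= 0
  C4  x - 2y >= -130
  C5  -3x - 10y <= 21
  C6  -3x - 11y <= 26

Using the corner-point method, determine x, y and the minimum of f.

x = 0, y = 65, minimum f = -325

Corner points and f = 6x - 5y:
  (0, 103/9) → f = -515/9
  (964/3, 677/3) → f = 2399/3
  (0, 65) → f = -325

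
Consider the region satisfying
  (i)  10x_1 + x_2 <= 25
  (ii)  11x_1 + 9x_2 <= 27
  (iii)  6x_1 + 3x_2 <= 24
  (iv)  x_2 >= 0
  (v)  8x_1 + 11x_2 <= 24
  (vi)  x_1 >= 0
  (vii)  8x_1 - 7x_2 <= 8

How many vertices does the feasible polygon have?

Of the 21 pairwise boundary intersections, those satisfying every inequality are:
  (81/49, 48/49)
  (261/149, 128/149)
  (0, 0)
  (1, 0)
  (0, 24/11)

5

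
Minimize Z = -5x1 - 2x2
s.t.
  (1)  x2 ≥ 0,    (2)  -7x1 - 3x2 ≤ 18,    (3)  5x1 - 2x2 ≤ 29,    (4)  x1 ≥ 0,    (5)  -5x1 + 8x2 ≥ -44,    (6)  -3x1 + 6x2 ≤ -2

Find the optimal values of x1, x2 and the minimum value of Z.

x1 = 85/12, x2 = 77/24, minimum Z = -251/6

Extreme points and Z = -5x1 - 2x2:
  (29/5, 0) → Z = -29
  (2/3, 0) → Z = -10/3
  (85/12, 77/24) → Z = -251/6

The binding constraints are 5x1 - 2x2 = 29 and -3x1 + 6x2 = -2.
Solving simultaneously gives x1 = 85/12, x2 = 77/24.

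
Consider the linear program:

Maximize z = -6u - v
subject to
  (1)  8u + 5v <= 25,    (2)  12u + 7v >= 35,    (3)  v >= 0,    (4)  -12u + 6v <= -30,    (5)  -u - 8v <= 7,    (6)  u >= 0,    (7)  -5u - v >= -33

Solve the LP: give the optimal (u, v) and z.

u = 35/13, v = 5/13, maximum z = -215/13

Extreme points and z = -6u - v:
  (25/8, 0) → z = -75/4
  (25/9, 5/9) → z = -155/9
  (35/12, 0) → z = -35/2
  (35/13, 5/13) → z = -215/13

The binding constraints are 12u + 7v = 35 and -12u + 6v = -30.
Solving simultaneously gives u = 35/13, v = 5/13.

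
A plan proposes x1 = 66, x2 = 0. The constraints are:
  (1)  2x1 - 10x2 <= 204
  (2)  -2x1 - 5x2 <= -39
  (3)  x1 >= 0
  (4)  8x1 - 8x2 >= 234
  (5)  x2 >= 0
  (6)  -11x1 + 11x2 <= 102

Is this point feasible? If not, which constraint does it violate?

feasible

(1): 132 ≤ 204 ✓
(2): -132 ≤ -39 ✓
(3): 66 ≥ 0 ✓
(4): 528 ≥ 234 ✓
(5): 0 ≥ 0 ✓
(6): -726 ≤ 102 ✓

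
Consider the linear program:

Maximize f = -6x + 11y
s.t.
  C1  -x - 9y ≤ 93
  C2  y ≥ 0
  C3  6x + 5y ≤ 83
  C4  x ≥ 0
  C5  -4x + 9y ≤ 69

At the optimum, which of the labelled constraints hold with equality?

C4 and C5

Vertices and f = -6x + 11y:
  (83/6, 0) → f = -83
  (0, 0) → f = 0
  (201/37, 373/37) → f = 2897/37
  (0, 23/3) → f = 253/3

The maximum is at (0, 23/3). Substituting into each constraint, equality holds for C4 and C5; the remaining constraints have slack.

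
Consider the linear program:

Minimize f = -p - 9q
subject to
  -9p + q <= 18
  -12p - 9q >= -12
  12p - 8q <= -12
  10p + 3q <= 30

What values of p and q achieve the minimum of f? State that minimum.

Feasible corners and f = -p - 9q:
  (-50/31, 108/31) → f = -922/31
  (-11/5, -9/5) → f = 92/5
  (-1/17, 24/17) → f = -215/17

The binding constraints are -9p + q = 18 and -12p - 9q = -12.
Solving simultaneously gives p = -50/31, q = 108/31.

p = -50/31, q = 108/31, minimum f = -922/31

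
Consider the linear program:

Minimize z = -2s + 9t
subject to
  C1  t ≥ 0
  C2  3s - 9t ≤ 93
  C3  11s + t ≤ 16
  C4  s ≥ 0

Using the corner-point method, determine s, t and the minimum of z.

Vertices and z = -2s + 9t:
  (16/11, 0) → z = -32/11
  (0, 0) → z = 0
  (0, 16) → z = 144

At the optimal vertex, t = 0 and 11s + t = 16.
Solving simultaneously gives s = 16/11, t = 0.

s = 16/11, t = 0, minimum z = -32/11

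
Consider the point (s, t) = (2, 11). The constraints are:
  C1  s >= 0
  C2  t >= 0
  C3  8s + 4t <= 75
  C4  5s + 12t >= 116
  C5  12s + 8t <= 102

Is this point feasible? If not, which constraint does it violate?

Constraint C5: 12s + 8t = 112, which is not ≤ 102. All other constraints are satisfied.

not feasible — violates C5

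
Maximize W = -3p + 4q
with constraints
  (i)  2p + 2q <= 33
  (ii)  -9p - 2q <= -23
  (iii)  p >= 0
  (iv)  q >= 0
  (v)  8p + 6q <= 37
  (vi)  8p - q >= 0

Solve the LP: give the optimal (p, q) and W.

The binding constraints are -9p - 2q = -23 and 8p + 6q = 37.
Solving simultaneously gives p = 32/19, q = 149/38.

p = 32/19, q = 149/38, maximum W = 202/19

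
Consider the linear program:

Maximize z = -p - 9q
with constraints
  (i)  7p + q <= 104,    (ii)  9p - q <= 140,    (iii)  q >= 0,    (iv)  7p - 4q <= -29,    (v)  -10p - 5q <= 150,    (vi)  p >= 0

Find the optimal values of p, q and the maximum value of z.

At the optimal vertex, 7p - 4q = -29 and p = 0.
Solving simultaneously gives p = 0, q = 29/4.

p = 0, q = 29/4, maximum z = -261/4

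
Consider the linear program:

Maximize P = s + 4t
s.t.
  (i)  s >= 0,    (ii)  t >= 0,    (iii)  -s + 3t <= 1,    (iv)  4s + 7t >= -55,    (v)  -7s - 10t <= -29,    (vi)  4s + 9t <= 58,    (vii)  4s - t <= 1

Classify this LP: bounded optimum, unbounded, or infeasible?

infeasible

The boundaries s = 0 and t = 0 meet at (0, 0), but that point violates -7s - 10t ≤ -29. Every candidate vertex is excluded by some other constraint, so the feasible region is empty.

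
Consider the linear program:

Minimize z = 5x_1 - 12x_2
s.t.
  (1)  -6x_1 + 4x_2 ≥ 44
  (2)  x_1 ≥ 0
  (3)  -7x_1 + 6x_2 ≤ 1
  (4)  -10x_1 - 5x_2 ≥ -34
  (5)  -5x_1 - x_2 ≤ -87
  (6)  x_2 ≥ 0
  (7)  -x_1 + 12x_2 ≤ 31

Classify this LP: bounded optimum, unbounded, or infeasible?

The boundaries x_2 = 0 and -x_1 + 12x_2 = 31 meet at (-31, 0), but that point violates x_1 ≥ 0. Every candidate vertex is excluded by some other constraint, so the feasible region is empty.

infeasible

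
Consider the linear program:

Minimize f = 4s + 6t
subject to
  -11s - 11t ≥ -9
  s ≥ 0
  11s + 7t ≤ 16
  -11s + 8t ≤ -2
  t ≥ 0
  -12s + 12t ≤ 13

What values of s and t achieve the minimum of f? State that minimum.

At the optimal vertex, -11s + 8t = -2 and t = 0.
Solving simultaneously gives s = 2/11, t = 0.

s = 2/11, t = 0, minimum f = 8/11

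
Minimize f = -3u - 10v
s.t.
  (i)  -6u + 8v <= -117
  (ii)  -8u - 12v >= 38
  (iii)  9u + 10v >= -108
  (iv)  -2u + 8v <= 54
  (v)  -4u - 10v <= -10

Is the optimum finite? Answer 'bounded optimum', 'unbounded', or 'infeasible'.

The boundaries -6u + 8v = -117 and -8u - 12v = 38 meet at (275/34, -291/34), but that point violates -4u - 10v ≤ -10. Every candidate vertex is excluded by some other constraint, so the feasible region is empty.

infeasible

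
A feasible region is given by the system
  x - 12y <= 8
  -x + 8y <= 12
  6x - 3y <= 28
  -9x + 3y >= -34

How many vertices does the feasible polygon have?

The feasible vertices (each the meet of two boundaries and inside every other half-plane) are:
  (-52, -5)
  (128/35, -38/105)
  (308/69, 142/69)

3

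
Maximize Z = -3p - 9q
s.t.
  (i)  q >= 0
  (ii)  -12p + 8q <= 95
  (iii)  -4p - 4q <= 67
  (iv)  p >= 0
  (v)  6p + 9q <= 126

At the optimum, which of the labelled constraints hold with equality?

(i) and (iv)

Feasible corners and Z = -3p - 9q:
  (0, 0) → Z = 0
  (21, 0) → Z = -63
  (0, 95/8) → Z = -855/8
  (51/52, 347/26) → Z = -6399/52

The maximum is at (0, 0). Substituting into each constraint, equality holds for (i) and (iv); the remaining constraints have slack.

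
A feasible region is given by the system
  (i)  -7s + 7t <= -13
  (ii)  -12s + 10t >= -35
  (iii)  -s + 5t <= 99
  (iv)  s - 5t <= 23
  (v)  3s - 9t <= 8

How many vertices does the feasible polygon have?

Pairwise boundary intersections that survive every other constraint:
  (115/14, 89/14)
  (61/42, -17/42)
  (235/78, 3/26)

3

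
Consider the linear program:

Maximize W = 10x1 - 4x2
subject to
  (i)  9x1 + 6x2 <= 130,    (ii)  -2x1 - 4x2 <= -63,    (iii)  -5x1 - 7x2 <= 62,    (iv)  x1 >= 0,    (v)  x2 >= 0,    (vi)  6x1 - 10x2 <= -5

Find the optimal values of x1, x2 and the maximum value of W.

Feasible corners and W = 10x1 - 4x2:
  (71/12, 307/24) → W = 8
  (0, 65/3) → W = -260/3
  (0, 63/4) → W = -63

x1 = 71/12, x2 = 307/24, maximum W = 8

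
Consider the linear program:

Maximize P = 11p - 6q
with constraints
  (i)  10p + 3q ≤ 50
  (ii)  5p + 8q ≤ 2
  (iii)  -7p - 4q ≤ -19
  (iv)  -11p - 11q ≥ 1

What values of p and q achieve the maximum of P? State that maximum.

p = 143/19, q = -160/19, maximum P = 2533/19

The binding constraints are 10p + 3q = 50 and -7p - 4q = -19.
Solving simultaneously gives p = 143/19, q = -160/19.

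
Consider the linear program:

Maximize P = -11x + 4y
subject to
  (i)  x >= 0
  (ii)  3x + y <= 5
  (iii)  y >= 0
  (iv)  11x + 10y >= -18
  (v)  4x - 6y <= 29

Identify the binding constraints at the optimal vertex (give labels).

(i) and (ii)

Vertices and P = -11x + 4y:
  (0, 5) → P = 20
  (0, 0) → P = 0
  (5/3, 0) → P = -55/3

The maximum is at (0, 5). Substituting into each constraint, equality holds for (i) and (ii); the remaining constraints have slack.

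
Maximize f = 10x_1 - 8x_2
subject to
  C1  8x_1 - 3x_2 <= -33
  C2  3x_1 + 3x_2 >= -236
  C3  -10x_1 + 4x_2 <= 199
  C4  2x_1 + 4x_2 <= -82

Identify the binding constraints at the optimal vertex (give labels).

C1 and C2

Extreme points and f = 10x_1 - 8x_2:
  (-269/11, -1789/33) → f = 6242/33
  (-189/19, -295/19) → f = 470/19
  (-1541/42, -1763/42) → f = -653/21
  (-281/12, -211/24) → f = -983/6

The maximum is at (-269/11, -1789/33). Substituting into each constraint, equality holds for C1 and C2; the remaining constraints have slack.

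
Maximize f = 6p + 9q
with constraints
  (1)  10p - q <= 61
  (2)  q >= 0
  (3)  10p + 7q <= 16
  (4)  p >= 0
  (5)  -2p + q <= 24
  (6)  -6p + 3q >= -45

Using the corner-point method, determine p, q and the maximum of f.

Extreme points and f = 6p + 9q:
  (8/5, 0) → f = 48/5
  (0, 0) → f = 0
  (0, 16/7) → f = 144/7

At the optimal vertex, 10p + 7q = 16 and p = 0.
Solving simultaneously gives p = 0, q = 16/7.

p = 0, q = 16/7, maximum f = 144/7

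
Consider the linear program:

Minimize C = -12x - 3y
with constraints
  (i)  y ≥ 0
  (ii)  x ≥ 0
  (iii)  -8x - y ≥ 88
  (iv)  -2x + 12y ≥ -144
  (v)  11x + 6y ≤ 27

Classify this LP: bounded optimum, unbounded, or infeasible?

The boundaries y = 0 and x = 0 meet at (0, 0), but that point violates -8x - y ≥ 88. Every candidate vertex is excluded by some other constraint, so the feasible region is empty.

infeasible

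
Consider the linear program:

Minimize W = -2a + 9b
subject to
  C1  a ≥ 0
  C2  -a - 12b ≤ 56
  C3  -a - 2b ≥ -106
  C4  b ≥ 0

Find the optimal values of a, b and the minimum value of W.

Corner points and W = -2a + 9b:
  (0, 53) → W = 477
  (0, 0) → W = 0
  (106, 0) → W = -212

The optimum lies where -a - 2b = -106 and b = 0.
Solving simultaneously gives a = 106, b = 0.

a = 106, b = 0, minimum W = -212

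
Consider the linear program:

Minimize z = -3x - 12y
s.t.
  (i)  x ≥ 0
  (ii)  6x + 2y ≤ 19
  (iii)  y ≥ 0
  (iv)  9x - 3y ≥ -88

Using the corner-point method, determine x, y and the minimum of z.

x = 0, y = 19/2, minimum z = -114

Feasible corners and z = -3x - 12y:
  (0, 19/2) → z = -114
  (0, 0) → z = 0
  (19/6, 0) → z = -19/2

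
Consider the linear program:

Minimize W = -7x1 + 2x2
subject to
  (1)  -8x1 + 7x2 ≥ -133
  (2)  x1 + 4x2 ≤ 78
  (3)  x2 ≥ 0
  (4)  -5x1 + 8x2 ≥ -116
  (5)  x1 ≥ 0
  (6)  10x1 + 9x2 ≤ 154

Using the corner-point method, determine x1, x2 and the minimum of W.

Feasible corners and W = -7x1 + 2x2:
  (0, 0) → W = 0
  (77/5, 0) → W = -539/5
  (0, 154/9) → W = 308/9

At the optimal vertex, x2 = 0 and 10x1 + 9x2 = 154.
Solving simultaneously gives x1 = 77/5, x2 = 0.

x1 = 77/5, x2 = 0, minimum W = -539/5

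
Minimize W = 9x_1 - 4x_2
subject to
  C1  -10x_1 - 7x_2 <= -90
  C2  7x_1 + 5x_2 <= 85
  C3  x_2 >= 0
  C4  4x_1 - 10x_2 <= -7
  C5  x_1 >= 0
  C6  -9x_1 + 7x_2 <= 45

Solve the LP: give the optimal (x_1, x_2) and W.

x_1 = 45/19, x_2 = 180/19, minimum W = -315/19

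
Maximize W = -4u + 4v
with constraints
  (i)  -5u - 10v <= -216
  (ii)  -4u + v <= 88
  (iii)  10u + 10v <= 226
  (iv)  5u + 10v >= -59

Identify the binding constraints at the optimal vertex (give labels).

(ii) and (iii)

Feasible corners and W = -4u + 4v:
  (-664/45, 1304/45) → W = 2624/15
  (2, 103/5) → W = 372/5
  (-327/25, 892/25) → W = 4876/25

The maximum is at (-327/25, 892/25). Substituting into each constraint, equality holds for (ii) and (iii); the remaining constraints have slack.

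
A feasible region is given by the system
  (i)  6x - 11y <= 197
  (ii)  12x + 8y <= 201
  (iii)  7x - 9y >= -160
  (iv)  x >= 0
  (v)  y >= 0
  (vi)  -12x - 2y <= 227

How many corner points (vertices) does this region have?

Pairwise boundary intersections that survive every other constraint:
  (529/164, 3327/164)
  (67/4, 0)
  (0, 160/9)
  (0, 0)

4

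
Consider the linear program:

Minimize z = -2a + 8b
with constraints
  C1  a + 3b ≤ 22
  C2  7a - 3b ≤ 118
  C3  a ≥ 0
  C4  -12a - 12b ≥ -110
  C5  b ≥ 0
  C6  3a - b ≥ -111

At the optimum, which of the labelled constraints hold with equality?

C4 and C5

Extreme points and z = -2a + 8b:
  (0, 22/3) → z = 176/3
  (11/4, 77/12) → z = 275/6
  (0, 0) → z = 0
  (55/6, 0) → z = -55/3

The minimum is at (55/6, 0). Substituting into each constraint, equality holds for C4 and C5; the remaining constraints have slack.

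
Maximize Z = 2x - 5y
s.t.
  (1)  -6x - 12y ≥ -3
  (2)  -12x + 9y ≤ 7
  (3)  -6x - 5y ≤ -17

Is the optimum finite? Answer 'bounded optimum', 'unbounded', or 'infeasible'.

From the feasible point (9/2, -2), moving in the direction (12, -6) keeps every constraint satisfied while Z increases without bound.

unbounded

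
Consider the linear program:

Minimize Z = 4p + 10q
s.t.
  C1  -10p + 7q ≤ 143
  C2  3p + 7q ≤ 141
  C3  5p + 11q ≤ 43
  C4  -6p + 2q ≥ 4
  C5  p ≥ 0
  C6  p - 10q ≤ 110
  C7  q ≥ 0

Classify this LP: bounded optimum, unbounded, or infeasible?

Vertices and Z = 4p + 10q:
  (21/38, 139/38) → Z = 737/19
  (0, 43/11) → Z = 430/11
  (0, 2) → Z = 20
The feasible region has finitely many vertices and no improving ray; the minimum is 20 at (0, 2).

bounded optimum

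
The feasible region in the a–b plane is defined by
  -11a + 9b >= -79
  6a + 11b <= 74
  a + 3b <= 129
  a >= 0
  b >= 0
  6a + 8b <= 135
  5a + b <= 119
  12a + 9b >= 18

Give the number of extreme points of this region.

5

Pairwise boundary intersections that survive every other constraint:
  (307/35, 68/35)
  (79/11, 0)
  (0, 74/11)
  (0, 2)
  (3/2, 0)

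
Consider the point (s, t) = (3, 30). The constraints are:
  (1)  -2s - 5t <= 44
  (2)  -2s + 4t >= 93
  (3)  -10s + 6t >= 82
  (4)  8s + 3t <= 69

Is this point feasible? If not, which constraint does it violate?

Constraint (4): 8s + 3t = 114, which is not ≤ 69. All other constraints are satisfied.

not feasible — violates (4)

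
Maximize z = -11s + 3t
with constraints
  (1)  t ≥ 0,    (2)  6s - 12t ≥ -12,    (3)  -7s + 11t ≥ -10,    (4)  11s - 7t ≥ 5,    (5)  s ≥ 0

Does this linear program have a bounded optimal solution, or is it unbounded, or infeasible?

Corner points and z = -11s + 3t:
  (10/7, 0) → z = -110/7
  (5/11, 0) → z = -5
  (14, 8) → z = -130
  (8/5, 9/5) → z = -61/5
The feasible region has finitely many vertices and no improving ray; the maximum is -5 at (5/11, 0).

bounded optimum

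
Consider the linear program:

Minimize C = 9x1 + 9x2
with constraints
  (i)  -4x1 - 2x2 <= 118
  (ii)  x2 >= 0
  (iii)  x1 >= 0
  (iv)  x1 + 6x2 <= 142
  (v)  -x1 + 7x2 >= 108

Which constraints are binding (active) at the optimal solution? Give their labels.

Extreme points and C = 9x1 + 9x2:
  (0, 71/3) → C = 213
  (0, 108/7) → C = 972/7
  (346/13, 250/13) → C = 5364/13

The minimum is at (0, 108/7). Substituting into each constraint, equality holds for (iii) and (v); the remaining constraints have slack.

(iii) and (v)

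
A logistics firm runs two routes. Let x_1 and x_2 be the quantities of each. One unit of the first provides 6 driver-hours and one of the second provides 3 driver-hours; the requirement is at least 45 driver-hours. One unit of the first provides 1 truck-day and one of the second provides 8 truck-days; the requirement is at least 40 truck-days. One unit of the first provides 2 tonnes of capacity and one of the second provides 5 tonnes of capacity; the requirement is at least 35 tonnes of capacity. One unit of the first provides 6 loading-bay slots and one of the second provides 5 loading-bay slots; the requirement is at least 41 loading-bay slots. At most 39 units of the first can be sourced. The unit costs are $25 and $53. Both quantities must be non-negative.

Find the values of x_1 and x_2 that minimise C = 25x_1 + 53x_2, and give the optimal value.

x_1 = 5, x_2 = 5, minimum C = 390

The feasible region is unbounded (it extends along (0, 1)), but C strictly increases along every unbounded feasible direction, so there is no improving ray and the minimum is attained at a vertex.

At the optimal vertex, 6x_1 + 3x_2 = 45 and 2x_1 + 5x_2 = 35.
Solving simultaneously gives x_1 = 5, x_2 = 5.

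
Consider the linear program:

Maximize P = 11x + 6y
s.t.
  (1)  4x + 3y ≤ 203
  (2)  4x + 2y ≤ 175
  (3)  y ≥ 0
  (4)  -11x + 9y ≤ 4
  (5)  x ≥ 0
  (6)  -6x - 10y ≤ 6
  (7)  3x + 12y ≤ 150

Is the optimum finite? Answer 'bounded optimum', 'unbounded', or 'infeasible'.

bounded optimum

Extreme points and P = 11x + 6y:
  (175/4, 0) → P = 1925/4
  (300/7, 25/14) → P = 3375/7
  (0, 0) → P = 0
  (0, 4/9) → P = 8/3
  (434/53, 554/53) → P = 8098/53
The feasible region has finitely many vertices and no improving ray; the maximum is 3375/7 at (300/7, 25/14).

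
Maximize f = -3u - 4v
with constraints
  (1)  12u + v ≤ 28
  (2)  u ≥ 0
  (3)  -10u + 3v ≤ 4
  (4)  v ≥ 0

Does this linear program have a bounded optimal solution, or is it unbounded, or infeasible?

Extreme points and f = -3u - 4v:
  (40/23, 164/23) → f = -776/23
  (7/3, 0) → f = -7
  (0, 4/3) → f = -16/3
  (0, 0) → f = 0
The feasible region has finitely many vertices and no improving ray; the maximum is 0 at (0, 0).

bounded optimum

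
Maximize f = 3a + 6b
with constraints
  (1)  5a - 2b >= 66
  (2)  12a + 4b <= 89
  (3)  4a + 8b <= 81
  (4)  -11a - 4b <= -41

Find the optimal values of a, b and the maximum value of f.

Vertices and f = 3a + 6b:
  (221/22, -347/44) → f = -189/11
  (173/21, -521/42) → f = -348/7
  (48, -487/4) → f = -1173/2

a = 221/22, b = -347/44, maximum f = -189/11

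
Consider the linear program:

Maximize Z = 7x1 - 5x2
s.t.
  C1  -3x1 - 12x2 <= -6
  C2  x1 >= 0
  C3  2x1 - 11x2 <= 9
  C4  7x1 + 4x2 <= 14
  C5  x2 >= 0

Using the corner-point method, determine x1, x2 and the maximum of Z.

Vertices and Z = 7x1 - 5x2:
  (0, 1/2) → Z = -5/2
  (2, 0) → Z = 14
  (0, 7/2) → Z = -35/2

The binding constraints are -3x1 - 12x2 = -6 and 7x1 + 4x2 = 14.
Solving simultaneously gives x1 = 2, x2 = 0.

x1 = 2, x2 = 0, maximum Z = 14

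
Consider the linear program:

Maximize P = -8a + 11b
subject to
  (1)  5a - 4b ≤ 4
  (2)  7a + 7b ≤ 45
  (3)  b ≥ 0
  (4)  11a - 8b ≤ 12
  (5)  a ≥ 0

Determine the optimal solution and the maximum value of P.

a = 0, b = 45/7, maximum P = 495/7

Feasible corners and P = -8a + 11b:
  (208/63, 197/63) → P = 503/63
  (4/5, 0) → P = -32/5
  (0, 45/7) → P = 495/7
  (0, 0) → P = 0

The optimum lies where 7a + 7b = 45 and a = 0.
Solving simultaneously gives a = 0, b = 45/7.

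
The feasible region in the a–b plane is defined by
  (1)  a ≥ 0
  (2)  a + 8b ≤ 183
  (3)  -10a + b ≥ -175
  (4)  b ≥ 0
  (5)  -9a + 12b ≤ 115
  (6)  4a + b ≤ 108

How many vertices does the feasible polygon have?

5

Of the 15 pairwise boundary intersections, those satisfying every inequality are:
  (0, 0)
  (0, 115/12)
  (1583/81, 1655/81)
  (319/21, 881/42)
  (35/2, 0)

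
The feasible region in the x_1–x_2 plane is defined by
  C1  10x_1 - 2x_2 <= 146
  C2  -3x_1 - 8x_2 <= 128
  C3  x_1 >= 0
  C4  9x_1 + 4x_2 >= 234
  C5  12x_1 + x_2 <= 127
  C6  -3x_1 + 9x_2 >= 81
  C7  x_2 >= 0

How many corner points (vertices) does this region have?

3

The feasible vertices (each the meet of two boundaries and inside every other half-plane) are:
  (0, 117/2)
  (0, 127)
  (274/39, 555/13)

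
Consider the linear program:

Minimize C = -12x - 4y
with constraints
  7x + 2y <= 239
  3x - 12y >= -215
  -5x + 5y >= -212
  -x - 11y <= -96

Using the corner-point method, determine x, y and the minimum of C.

x = 1219/45, y = 1111/45, minimum C = -19072/45

Vertices and C = -12x - 4y:
  (1219/45, 1111/45) → C = -19072/45
  (2437/75, 433/75) → C = -30976/75
  (-1213/45, 503/45) → C = 12544/45

At the optimal vertex, 7x + 2y = 239 and 3x - 12y = -215.
Solving simultaneously gives x = 1219/45, y = 1111/45.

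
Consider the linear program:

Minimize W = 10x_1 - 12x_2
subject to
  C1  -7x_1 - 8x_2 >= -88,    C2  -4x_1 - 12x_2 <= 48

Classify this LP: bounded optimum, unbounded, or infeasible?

From the feasible point (360/13, -172/13), moving in the direction (-12, 4) keeps every constraint satisfied while W decreases without bound.

unbounded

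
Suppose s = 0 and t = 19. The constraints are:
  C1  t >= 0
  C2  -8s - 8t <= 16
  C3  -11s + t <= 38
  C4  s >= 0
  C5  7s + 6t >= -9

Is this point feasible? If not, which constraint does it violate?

feasible

C1: 19 ≥ 0 ✓
C2: -152 ≤ 16 ✓
C3: 19 ≤ 38 ✓
C4: 0 ≥ 0 ✓
C5: 114 ≥ -9 ✓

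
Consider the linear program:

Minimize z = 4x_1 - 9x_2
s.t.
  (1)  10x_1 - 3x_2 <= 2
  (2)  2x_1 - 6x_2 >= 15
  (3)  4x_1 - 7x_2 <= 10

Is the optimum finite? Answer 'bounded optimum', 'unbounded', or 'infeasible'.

unbounded

From the feasible point (-9/2, -4), moving in the direction (-6, -2) keeps every constraint satisfied while z decreases without bound.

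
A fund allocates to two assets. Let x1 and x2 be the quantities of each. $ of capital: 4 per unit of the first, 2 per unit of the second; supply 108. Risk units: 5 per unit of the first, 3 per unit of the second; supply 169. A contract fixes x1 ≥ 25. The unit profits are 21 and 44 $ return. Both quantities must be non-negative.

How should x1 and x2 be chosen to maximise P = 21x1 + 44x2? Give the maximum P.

x1 = 25, x2 = 4, maximum P = 701

Extreme points and P = 21x1 + 44x2:
  (27, 0) → P = 567
  (25, 0) → P = 525
  (25, 4) → P = 701

At the optimal vertex, 4x1 + 2x2 = 108 and x1 = 25.
Solving simultaneously gives x1 = 25, x2 = 4.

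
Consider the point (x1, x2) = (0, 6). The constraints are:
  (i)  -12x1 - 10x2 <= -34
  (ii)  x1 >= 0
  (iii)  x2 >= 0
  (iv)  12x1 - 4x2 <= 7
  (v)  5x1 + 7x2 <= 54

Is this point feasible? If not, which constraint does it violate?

(i): -60 ≤ -34 ✓
(ii): 0 ≥ 0 ✓
(iii): 6 ≥ 0 ✓
(iv): -24 ≤ 7 ✓
(v): 42 ≤ 54 ✓

feasible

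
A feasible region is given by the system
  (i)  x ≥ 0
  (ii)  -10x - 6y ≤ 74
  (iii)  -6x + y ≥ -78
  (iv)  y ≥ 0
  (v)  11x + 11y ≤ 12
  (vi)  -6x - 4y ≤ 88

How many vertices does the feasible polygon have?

Of the 15 pairwise boundary intersections, those satisfying every inequality are:
  (0, 0)
  (0, 12/11)
  (12/11, 0)

3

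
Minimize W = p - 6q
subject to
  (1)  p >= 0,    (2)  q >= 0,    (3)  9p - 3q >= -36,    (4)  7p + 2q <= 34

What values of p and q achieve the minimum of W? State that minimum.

p = 10/13, q = 186/13, minimum W = -1106/13

The optimum lies where 9p - 3q = -36 and 7p + 2q = 34.
Solving simultaneously gives p = 10/13, q = 186/13.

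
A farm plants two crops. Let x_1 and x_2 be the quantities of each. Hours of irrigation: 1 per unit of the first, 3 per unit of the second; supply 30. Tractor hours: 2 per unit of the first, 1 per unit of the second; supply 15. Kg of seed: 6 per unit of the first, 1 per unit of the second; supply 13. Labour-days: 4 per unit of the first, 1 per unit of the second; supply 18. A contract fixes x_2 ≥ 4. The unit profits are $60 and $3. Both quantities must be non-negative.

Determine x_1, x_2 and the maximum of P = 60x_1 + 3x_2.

The optimum lies where 6x_1 + x_2 = 13 and x_2 = 4.
Solving simultaneously gives x_1 = 3/2, x_2 = 4.

x_1 = 3/2, x_2 = 4, maximum P = 102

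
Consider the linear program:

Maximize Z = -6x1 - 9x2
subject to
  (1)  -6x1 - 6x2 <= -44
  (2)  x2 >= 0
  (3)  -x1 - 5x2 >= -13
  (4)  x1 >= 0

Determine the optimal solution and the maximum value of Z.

x1 = 22/3, x2 = 0, maximum Z = -44

Feasible corners and Z = -6x1 - 9x2:
  (22/3, 0) → Z = -44
  (71/12, 17/12) → Z = -193/4
  (13, 0) → Z = -78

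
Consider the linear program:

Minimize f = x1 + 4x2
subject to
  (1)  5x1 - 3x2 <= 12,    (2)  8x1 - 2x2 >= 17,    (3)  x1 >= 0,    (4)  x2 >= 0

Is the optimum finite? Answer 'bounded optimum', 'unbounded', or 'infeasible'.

Extreme points and f = x1 + 4x2:
  (12/5, 0) → f = 12/5
  (17/8, 0) → f = 17/8
The feasible region has finitely many vertices and no improving ray; the minimum is 17/8 at (17/8, 0).

bounded optimum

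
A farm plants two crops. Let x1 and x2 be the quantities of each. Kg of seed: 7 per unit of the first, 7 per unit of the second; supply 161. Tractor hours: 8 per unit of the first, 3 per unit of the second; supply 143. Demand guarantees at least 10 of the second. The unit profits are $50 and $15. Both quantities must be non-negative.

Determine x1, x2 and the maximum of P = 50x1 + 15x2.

Corner points and P = 50x1 + 15x2:
  (0, 23) → P = 345
  (0, 10) → P = 150
  (13, 10) → P = 800

The binding constraints are 7x1 + 7x2 = 161 and x2 = 10.
Solving simultaneously gives x1 = 13, x2 = 10.

x1 = 13, x2 = 10, maximum P = 800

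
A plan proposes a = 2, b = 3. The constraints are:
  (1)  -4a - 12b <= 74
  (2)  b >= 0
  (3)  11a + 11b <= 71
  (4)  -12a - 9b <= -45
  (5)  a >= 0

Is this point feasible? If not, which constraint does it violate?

(1): -44 ≤ 74 ✓
(2): 3 ≥ 0 ✓
(3): 55 ≤ 71 ✓
(4): -51 ≤ -45 ✓
(5): 2 ≥ 0 ✓

feasible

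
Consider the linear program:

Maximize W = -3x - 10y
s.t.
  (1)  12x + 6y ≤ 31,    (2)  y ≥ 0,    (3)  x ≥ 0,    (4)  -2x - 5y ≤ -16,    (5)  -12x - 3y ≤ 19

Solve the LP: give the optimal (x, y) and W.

x = 59/48, y = 65/24, maximum W = -1477/48

Corner points and W = -3x - 10y:
  (0, 31/6) → W = -155/3
  (59/48, 65/24) → W = -1477/48
  (0, 16/5) → W = -32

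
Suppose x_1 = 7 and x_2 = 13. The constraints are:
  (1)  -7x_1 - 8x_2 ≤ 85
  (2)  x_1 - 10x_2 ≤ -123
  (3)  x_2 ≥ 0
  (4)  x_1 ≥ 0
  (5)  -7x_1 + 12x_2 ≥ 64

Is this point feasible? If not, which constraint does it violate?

feasible

(1): -153 ≤ 85 ✓
(2): -123 ≤ -123 ✓
(3): 13 ≥ 0 ✓
(4): 7 ≥ 0 ✓
(5): 107 ≥ 64 ✓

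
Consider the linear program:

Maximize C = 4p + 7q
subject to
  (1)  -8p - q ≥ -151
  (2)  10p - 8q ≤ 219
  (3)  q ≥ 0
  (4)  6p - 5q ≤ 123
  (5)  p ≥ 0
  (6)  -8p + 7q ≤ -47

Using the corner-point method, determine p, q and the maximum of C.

p = 69/4, q = 13, maximum C = 160

Feasible corners and C = 4p + 7q:
  (151/8, 0) → C = 151/2
  (69/4, 13) → C = 160
  (47/8, 0) → C = 47/2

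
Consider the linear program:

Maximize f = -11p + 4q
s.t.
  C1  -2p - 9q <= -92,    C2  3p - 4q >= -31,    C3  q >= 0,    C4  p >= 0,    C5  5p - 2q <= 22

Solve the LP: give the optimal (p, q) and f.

Corner points and f = -11p + 4q:
  (89/35, 338/35) → f = 373/35
  (382/49, 416/49) → f = -2538/49
  (75/7, 221/14) → f = -383/7

The optimum lies where -2p - 9q = -92 and 3p - 4q = -31.
Solving simultaneously gives p = 89/35, q = 338/35.

p = 89/35, q = 338/35, maximum f = 373/35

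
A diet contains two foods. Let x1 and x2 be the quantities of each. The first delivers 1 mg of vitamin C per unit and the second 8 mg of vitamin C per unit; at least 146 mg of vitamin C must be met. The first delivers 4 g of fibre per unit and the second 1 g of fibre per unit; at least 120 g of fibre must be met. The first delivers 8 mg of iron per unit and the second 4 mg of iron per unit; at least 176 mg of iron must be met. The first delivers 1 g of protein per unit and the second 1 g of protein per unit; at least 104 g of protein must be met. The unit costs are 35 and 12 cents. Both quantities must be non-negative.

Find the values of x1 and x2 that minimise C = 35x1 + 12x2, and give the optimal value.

x1 = 16/3, x2 = 296/3, minimum C = 4112/3

Corner points and C = 35x1 + 12x2:
  (0, 120) → C = 1440
  (146, 0) → C = 5110
  (98, 6) → C = 3502
  (16/3, 296/3) → C = 4112/3
The feasible region is unbounded (it extends along (0, 1), (1, 0)), but C strictly increases along every unbounded feasible direction, so there is no improving ray and the minimum is attained at a vertex.

The optimum lies where 4x1 + x2 = 120 and x1 + x2 = 104.
Solving simultaneously gives x1 = 16/3, x2 = 296/3.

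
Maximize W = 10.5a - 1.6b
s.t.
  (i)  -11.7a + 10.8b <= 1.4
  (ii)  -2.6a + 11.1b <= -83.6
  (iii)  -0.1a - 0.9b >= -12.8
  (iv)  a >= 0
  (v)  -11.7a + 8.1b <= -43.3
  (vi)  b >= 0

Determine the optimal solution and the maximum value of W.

Corner points and W = 10.5a - 1.6b:
  (7244/115, 2492/345) → W = 1120994/1725
  (418/13, 0) → W = 4389/13
  (128, 0) → W = 1344

a = 128, b = 0, maximum W = 1344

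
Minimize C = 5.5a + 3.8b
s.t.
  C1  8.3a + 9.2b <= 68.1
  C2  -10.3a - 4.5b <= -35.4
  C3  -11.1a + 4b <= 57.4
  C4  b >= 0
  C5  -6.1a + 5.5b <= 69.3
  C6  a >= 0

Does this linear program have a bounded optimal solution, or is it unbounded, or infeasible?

bounded optimum

Feasible corners and C = 5.5a + 3.8b:
  (1923/5741, 40761/5741) → C = 1654683/57410
  (681/83, 0) → C = 7491/166
  (354/103, 0) → C = 1947/103
The feasible region has finitely many vertices and no improving ray; the minimum is 1947/103 at (354/103, 0).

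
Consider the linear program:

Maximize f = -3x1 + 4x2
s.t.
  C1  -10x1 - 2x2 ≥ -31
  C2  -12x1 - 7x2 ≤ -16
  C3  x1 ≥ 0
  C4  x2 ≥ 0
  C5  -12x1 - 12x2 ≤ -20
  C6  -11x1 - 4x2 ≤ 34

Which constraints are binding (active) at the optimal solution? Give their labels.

Corner points and f = -3x1 + 4x2:
  (0, 31/2) → f = 62
  (31/10, 0) → f = -93/10
  (0, 16/7) → f = 64/7
  (13/15, 4/5) → f = 3/5
  (5/3, 0) → f = -5

The maximum is at (0, 31/2). Substituting into each constraint, equality holds for C1 and C3; the remaining constraints have slack.

C1 and C3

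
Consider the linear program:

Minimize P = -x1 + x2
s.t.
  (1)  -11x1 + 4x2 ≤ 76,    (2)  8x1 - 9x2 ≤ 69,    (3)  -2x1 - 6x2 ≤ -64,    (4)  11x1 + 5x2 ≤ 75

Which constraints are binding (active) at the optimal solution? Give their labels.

Vertices and P = -x1 + x2:
  (-100/37, 428/37) → P = 528/37
  (-80/99, 151/9) → P = 1741/99
  (65/28, 277/28) → P = 53/7

The minimum is at (65/28, 277/28). Substituting into each constraint, equality holds for (3) and (4); the remaining constraints have slack.

(3) and (4)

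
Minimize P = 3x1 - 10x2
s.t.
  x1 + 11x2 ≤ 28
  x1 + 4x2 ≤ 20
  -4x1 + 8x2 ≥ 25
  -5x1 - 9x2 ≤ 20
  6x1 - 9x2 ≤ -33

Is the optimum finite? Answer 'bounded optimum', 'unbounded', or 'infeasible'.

bounded optimum

Corner points and P = 3x1 - 10x2:
  (-236/23, 80/23) → P = -1508/23
  (-37/25, 67/25) → P = -781/25
  (-385/76, 45/76) → P = -1605/76
  (-13/4, 3/2) → P = -99/4
The feasible region has finitely many vertices and no improving ray; the minimum is -1508/23 at (-236/23, 80/23).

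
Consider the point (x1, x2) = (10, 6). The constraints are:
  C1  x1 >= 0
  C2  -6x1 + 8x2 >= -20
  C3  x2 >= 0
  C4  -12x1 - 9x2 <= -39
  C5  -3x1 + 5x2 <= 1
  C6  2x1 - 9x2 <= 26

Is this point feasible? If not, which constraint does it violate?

feasible

C1: 10 ≥ 0 ✓
C2: -12 ≥ -20 ✓
C3: 6 ≥ 0 ✓
C4: -174 ≤ -39 ✓
C5: 0 ≤ 1 ✓
C6: -34 ≤ 26 ✓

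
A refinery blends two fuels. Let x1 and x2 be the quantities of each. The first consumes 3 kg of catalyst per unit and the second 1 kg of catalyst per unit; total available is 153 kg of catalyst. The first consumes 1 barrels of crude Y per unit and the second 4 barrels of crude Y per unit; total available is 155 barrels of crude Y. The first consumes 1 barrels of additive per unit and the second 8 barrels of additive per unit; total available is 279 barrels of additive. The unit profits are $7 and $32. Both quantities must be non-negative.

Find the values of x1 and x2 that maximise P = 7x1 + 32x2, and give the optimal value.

x1 = 31, x2 = 31, maximum P = 1209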